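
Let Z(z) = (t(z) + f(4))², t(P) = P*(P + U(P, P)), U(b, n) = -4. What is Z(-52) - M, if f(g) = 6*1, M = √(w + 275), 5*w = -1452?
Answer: 8514724 - I*√385/5 ≈ 8.5147e+6 - 3.9243*I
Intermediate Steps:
w = -1452/5 (w = (⅕)*(-1452) = -1452/5 ≈ -290.40)
t(P) = P*(-4 + P) (t(P) = P*(P - 4) = P*(-4 + P))
M = I*√385/5 (M = √(-1452/5 + 275) = √(-77/5) = I*√385/5 ≈ 3.9243*I)
f(g) = 6
Z(z) = (6 + z*(-4 + z))² (Z(z) = (z*(-4 + z) + 6)² = (6 + z*(-4 + z))²)
Z(-52) - M = (6 - 52*(-4 - 52))² - I*√385/5 = (6 - 52*(-56))² - I*√385/5 = (6 + 2912)² - I*√385/5 = 2918² - I*√385/5 = 8514724 - I*√385/5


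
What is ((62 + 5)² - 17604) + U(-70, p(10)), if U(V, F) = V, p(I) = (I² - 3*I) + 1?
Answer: -13185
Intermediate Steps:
p(I) = 1 + I² - 3*I
((62 + 5)² - 17604) + U(-70, p(10)) = ((62 + 5)² - 17604) - 70 = (67² - 17604) - 70 = (4489 - 17604) - 70 = -13115 - 70 = -13185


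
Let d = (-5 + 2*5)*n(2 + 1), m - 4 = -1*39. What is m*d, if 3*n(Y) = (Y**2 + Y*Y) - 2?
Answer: -2800/3 ≈ -933.33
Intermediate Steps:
m = -35 (m = 4 - 1*39 = 4 - 39 = -35)
n(Y) = -2/3 + 2*Y**2/3 (n(Y) = ((Y**2 + Y*Y) - 2)/3 = ((Y**2 + Y**2) - 2)/3 = (2*Y**2 - 2)/3 = (-2 + 2*Y**2)/3 = -2/3 + 2*Y**2/3)
d = 80/3 (d = (-5 + 2*5)*(-2/3 + 2*(2 + 1)**2/3) = (-5 + 10)*(-2/3 + (2/3)*3**2) = 5*(-2/3 + (2/3)*9) = 5*(-2/3 + 6) = 5*(16/3) = 80/3 ≈ 26.667)
m*d = -35*80/3 = -2800/3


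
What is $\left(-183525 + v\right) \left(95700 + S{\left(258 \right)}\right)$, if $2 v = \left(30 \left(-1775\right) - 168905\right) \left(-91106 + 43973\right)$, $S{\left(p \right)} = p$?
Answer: $502362419364135$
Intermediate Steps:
$v = \frac{10470831615}{2}$ ($v = \frac{\left(30 \left(-1775\right) - 168905\right) \left(-91106 + 43973\right)}{2} = \frac{\left(-53250 - 168905\right) \left(-47133\right)}{2} = \frac{\left(-222155\right) \left(-47133\right)}{2} = \frac{1}{2} \cdot 10470831615 = \frac{10470831615}{2} \approx 5.2354 \cdot 10^{9}$)
$\left(-183525 + v\right) \left(95700 + S{\left(258 \right)}\right) = \left(-183525 + \frac{10470831615}{2}\right) \left(95700 + 258\right) = \frac{10470464565}{2} \cdot 95958 = 502362419364135$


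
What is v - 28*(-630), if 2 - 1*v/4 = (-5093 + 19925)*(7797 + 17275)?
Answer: -1487453968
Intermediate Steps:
v = -1487471608 (v = 8 - 4*(-5093 + 19925)*(7797 + 17275) = 8 - 59328*25072 = 8 - 4*371867904 = 8 - 1487471616 = -1487471608)
v - 28*(-630) = -1487471608 - 28*(-630) = -1487471608 + 17640 = -1487453968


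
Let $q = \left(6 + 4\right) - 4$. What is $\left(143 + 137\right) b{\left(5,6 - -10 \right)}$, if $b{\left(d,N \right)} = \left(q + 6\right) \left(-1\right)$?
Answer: $-3360$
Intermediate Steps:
$q = 6$ ($q = 10 - 4 = 6$)
$b{\left(d,N \right)} = -12$ ($b{\left(d,N \right)} = \left(6 + 6\right) \left(-1\right) = 12 \left(-1\right) = -12$)
$\left(143 + 137\right) b{\left(5,6 - -10 \right)} = \left(143 + 137\right) \left(-12\right) = 280 \left(-12\right) = -3360$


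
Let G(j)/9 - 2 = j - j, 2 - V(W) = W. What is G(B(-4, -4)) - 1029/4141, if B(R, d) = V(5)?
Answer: 73509/4141 ≈ 17.751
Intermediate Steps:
V(W) = 2 - W
B(R, d) = -3 (B(R, d) = 2 - 1*5 = 2 - 5 = -3)
G(j) = 18 (G(j) = 18 + 9*(j - j) = 18 + 9*0 = 18 + 0 = 18)
G(B(-4, -4)) - 1029/4141 = 18 - 1029/4141 = 73509/4141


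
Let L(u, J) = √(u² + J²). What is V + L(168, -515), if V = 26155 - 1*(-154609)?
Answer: 180764 + √293449 ≈ 1.8131e+5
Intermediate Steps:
L(u, J) = √(J² + u²)
V = 180764 (V = 26155 + 154609 = 180764)
V + L(168, -515) = 180764 + √((-515)² + 168²) = 180764 + √(265225 + 28224) = 180764 + √293449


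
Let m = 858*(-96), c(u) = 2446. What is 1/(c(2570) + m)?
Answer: -1/79922 ≈ -1.2512e-5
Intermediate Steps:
m = -82368
1/(c(2570) + m) = 1/(2446 - 82368) = 1/(-79922) = -1/79922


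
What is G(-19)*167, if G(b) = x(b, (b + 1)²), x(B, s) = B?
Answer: -3173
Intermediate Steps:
G(b) = b
G(-19)*167 = -19*167 = -3173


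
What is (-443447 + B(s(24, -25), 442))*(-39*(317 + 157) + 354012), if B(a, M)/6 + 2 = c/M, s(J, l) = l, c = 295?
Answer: -32882740459404/221 ≈ -1.4879e+11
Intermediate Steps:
B(a, M) = -12 + 1770/M (B(a, M) = -12 + 6*(295/M) = -12 + 1770/M)
(-443447 + B(s(24, -25), 442))*(-39*(317 + 157) + 354012) = (-443447 + (-12 + 1770/442))*(-39*(317 + 157) + 354012) = (-443447 + (-12 + 1770*(1/442)))*(-39*474 + 354012) = (-443447 + (-12 + 885/221))*(-18486 + 354012) = (-443447 - 1767/221)*335526 = -98003554/221*335526 = -32882740459404/221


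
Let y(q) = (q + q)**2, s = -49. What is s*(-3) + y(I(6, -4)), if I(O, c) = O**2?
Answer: 5331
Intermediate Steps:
y(q) = 4*q**2 (y(q) = (2*q)**2 = 4*q**2)
s*(-3) + y(I(6, -4)) = -49*(-3) + 4*(6**2)**2 = 147 + 4*36**2 = 147 + 4*1296 = 147 + 5184 = 5331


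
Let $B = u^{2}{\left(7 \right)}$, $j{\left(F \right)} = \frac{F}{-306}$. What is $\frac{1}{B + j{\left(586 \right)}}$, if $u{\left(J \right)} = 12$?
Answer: $\frac{153}{21739} \approx 0.007038$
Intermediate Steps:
$j{\left(F \right)} = - \frac{F}{306}$ ($j{\left(F \right)} = F \left(- \frac{1}{306}\right) = - \frac{F}{306}$)
$B = 144$ ($B = 12^{2} = 144$)
$\frac{1}{B + j{\left(586 \right)}} = \frac{1}{144 - \frac{293}{153}} = \frac{1}{\frac{21739}{153}} = \frac{153}{21739}$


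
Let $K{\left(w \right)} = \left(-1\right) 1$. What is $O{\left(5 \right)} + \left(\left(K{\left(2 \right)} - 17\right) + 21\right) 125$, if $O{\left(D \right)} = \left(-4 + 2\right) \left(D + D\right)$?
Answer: $355$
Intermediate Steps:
$K{\left(w \right)} = -1$
$O{\left(D \right)} = - 4 D$ ($O{\left(D \right)} = - 2 \cdot 2 D = - 4 D$)
$O{\left(5 \right)} + \left(\left(K{\left(2 \right)} - 17\right) + 21\right) 125 = \left(-4\right) 5 + \left(\left(-1 - 17\right) + 21\right) 125 = -20 + \left(-18 + 21\right) 125 = -20 + 3 \cdot 125 = -20 + 375 = 355$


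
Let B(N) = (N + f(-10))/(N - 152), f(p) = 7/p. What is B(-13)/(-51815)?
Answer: -137/85494750 ≈ -1.6024e-6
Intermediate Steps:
B(N) = (-7/10 + N)/(-152 + N) (B(N) = (N + 7/(-10))/(N - 152) = (N + 7*(-⅒))/(-152 + N) = (N - 7/10)/(-152 + N) = (-7/10 + N)/(-152 + N))
B(-13)/(-51815) = ((-7/10 - 13)/(-152 - 13))/(-51815) = (-137/10/(-165))*(-1/51815) = -1/165*(-137/10)*(-1/51815) = (137/1650)*(-1/51815) = -137/85494750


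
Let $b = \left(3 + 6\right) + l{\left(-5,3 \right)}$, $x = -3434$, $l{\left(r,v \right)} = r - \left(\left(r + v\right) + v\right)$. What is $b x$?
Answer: $-10302$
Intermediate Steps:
$l{\left(r,v \right)} = - 2 v$ ($l{\left(r,v \right)} = r - \left(r + 2 v\right) = - 2 v$)
$b = 3$ ($b = \left(3 + 6\right) - 6 = 9 - 6 = 3$)
$b x = 3 \left(-3434\right) = -10302$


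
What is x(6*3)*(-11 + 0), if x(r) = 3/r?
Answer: -11/6 ≈ -1.8333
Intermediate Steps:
x(6*3)*(-11 + 0) = (3/((6*3)))*(-11 + 0) = (3/18)*(-11) = (3*(1/18))*(-11) = (⅙)*(-11) = -11/6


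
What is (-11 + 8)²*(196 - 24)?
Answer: 1548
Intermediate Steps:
(-11 + 8)²*(196 - 24) = (-3)²*172 = 9*172 = 1548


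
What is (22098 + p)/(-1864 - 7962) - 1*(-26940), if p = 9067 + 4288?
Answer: 264676987/9826 ≈ 26936.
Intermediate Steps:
p = 13355
(22098 + p)/(-1864 - 7962) - 1*(-26940) = (22098 + 13355)/(-1864 - 7962) - 1*(-26940) = 35453/(-9826) + 26940 = 35453*(-1/9826) + 26940 = -35453/9826 + 26940 = 264676987/9826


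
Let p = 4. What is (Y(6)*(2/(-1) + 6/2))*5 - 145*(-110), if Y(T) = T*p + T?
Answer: 16100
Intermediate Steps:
Y(T) = 5*T (Y(T) = T*4 + T = 4*T + T = 5*T)
(Y(6)*(2/(-1) + 6/2))*5 - 145*(-110) = ((5*6)*(2/(-1) + 6/2))*5 - 145*(-110) = (30*(2*(-1) + 6*(1/2)))*5 + 15950 = (30*(-2 + 3))*5 + 15950 = (30*1)*5 + 15950 = 30*5 + 15950 = 150 + 15950 = 16100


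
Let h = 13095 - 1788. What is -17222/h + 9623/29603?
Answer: -401015605/334721121 ≈ -1.1981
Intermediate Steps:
h = 11307
-17222/h + 9623/29603 = -17222/11307 + 9623/29603 = -401015605/334721121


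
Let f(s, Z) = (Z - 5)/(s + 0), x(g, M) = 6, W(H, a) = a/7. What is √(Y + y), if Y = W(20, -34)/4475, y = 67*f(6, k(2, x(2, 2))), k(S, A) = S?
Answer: I*√5259700558/12530 ≈ 5.788*I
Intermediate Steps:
W(H, a) = a/7 (W(H, a) = a*(⅐) = a/7)
f(s, Z) = (-5 + Z)/s
y = -67/2 (y = 67*((-5 + 2)/6) = 67*((⅙)*(-3)) = 67*(-½) = -67/2 ≈ -33.500)
Y = -34/31325 (Y = ((⅐)*(-34))/4475 = -34/7*1/4475 = -34/31325 ≈ -0.0010854)
√(Y + y) = √(-34/31325 - 67/2) = √(-2098843/62650) = I*√5259700558/12530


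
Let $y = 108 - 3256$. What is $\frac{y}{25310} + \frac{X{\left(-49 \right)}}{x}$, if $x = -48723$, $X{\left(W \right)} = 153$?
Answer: $- \frac{26208739}{205529855} \approx -0.12752$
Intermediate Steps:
$y = -3148$
$\frac{y}{25310} + \frac{X{\left(-49 \right)}}{x} = - \frac{3148}{25310} + \frac{153}{-48723} = \left(-3148\right) \frac{1}{25310} + 153 \left(- \frac{1}{48723}\right) = - \frac{1574}{12655} - \frac{51}{16241} = - \frac{26208739}{205529855}$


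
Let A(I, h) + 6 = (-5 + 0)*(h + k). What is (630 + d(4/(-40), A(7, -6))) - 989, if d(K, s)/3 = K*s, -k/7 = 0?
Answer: -1831/5 ≈ -366.20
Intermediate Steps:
k = 0 (k = -7*0 = 0)
A(I, h) = -6 - 5*h (A(I, h) = -6 + (-5 + 0)*(h + 0) = -6 - 5*h)
d(K, s) = 3*K*s (d(K, s) = 3*(K*s) = 3*K*s)
(630 + d(4/(-40), A(7, -6))) - 989 = (630 + 3*(4/(-40))*(-6 - 5*(-6))) - 989 = (630 + 3*(4*(-1/40))*(-6 + 30)) - 989 = (630 + 3*(-1/10)*24) - 989 = (630 - 36/5) - 989 = 3114/5 - 989 = -1831/5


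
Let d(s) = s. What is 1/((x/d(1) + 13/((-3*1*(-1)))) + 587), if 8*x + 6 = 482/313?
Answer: 1878/1109477 ≈ 0.0016927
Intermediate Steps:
x = -349/626 (x = -3/4 + (482/313)/8 = -3/4 + (482*(1/313))/8 = -3/4 + (1/8)*(482/313) = -3/4 + 241/1252 = -349/626 ≈ -0.55751)
1/((x/d(1) + 13/((-3*1*(-1)))) + 587) = 1/((-349/626/1 + 13/((-3*1*(-1)))) + 587) = 1/((-349/626*1 + 13/((-3*(-1)))) + 587) = 1/((-349/626 + 13/3) + 587) = 1/(7091/1878 + 587) = 1/(1109477/1878) = 1878/1109477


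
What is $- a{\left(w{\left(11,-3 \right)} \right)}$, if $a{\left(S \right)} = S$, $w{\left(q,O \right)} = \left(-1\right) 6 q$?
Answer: $66$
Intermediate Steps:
$w{\left(q,O \right)} = - 6 q$
$- a{\left(w{\left(11,-3 \right)} \right)} = - \left(-6\right) 11 = \left(-1\right) \left(-66\right) = 66$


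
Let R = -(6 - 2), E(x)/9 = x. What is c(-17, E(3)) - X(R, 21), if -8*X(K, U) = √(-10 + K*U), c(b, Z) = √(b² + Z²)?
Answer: √1018 + I*√94/8 ≈ 31.906 + 1.2119*I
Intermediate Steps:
E(x) = 9*x
c(b, Z) = √(Z² + b²)
R = -4 (R = -1*4 = -4)
X(K, U) = -√(-10 + K*U)/8
c(-17, E(3)) - X(R, 21) = √((9*3)² + (-17)²) - (-1)*√(-10 - 4*21)/8 = √(27² + 289) - (-1)*√(-10 - 84)/8 = √(729 + 289) - (-1)*√(-94)/8 = √1018 - (-1)*I*√94/8 = √1018 + I*√94/8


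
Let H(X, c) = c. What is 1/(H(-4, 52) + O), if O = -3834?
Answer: -1/3782 ≈ -0.00026441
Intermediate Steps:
1/(H(-4, 52) + O) = 1/(52 - 3834) = 1/(-3782) = -1/3782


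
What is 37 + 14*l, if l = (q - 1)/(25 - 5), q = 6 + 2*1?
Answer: 419/10 ≈ 41.900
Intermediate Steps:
q = 8 (q = 6 + 2 = 8)
l = 7/20 (l = (8 - 1)/(25 - 5) = 7/20 ≈ 0.35000)
37 + 14*l = 37 + 14*(7/20) = 37 + 49/10 = 419/10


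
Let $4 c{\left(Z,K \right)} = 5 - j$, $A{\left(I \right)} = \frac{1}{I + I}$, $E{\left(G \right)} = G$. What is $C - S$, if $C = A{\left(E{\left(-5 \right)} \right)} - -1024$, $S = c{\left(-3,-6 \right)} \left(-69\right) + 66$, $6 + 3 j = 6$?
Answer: $\frac{20883}{20} \approx 1044.2$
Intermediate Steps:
$j = 0$ ($j = -2 + \frac{1}{3} \cdot 6 = -2 + 2 = 0$)
$A{\left(I \right)} = \frac{1}{2 I}$
$c{\left(Z,K \right)} = \frac{5}{4}$ ($c{\left(Z,K \right)} = \frac{5 - 0}{4} = \frac{5 + 0}{4} = \frac{1}{4} \cdot 5 = \frac{5}{4}$)
$S = - \frac{81}{4}$ ($S = \frac{5}{4} \left(-69\right) + 66 = - \frac{345}{4} + 66 = - \frac{81}{4} \approx -20.25$)
$C = \frac{10239}{10}$ ($C = \frac{1}{2 \left(-5\right)} - -1024 = \frac{1}{2} \left(- \frac{1}{5}\right) + 1024 = - \frac{1}{10} + 1024 = \frac{10239}{10} \approx 1023.9$)
$C - S = \frac{10239}{10} - - \frac{81}{4} = \frac{10239}{10} + \frac{81}{4} = \frac{20883}{20}$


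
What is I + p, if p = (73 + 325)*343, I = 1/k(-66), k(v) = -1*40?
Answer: 5460559/40 ≈ 1.3651e+5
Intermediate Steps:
k(v) = -40
I = -1/40 (I = 1/(-40) = -1/40 ≈ -0.025000)
p = 136514 (p = 398*343 = 136514)
I + p = -1/40 + 136514 = 5460559/40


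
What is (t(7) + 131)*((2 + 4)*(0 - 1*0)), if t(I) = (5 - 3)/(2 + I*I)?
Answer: 0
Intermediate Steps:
t(I) = 2/(2 + I²)
(t(7) + 131)*((2 + 4)*(0 - 1*0)) = (2/(2 + 7²) + 131)*((2 + 4)*(0 - 1*0)) = (2/(2 + 49) + 131)*(6*(0 + 0)) = (2/51 + 131)*(6*0) = (2*(1/51) + 131)*0 = (2/51 + 131)*0 = (6683/51)*0 = 0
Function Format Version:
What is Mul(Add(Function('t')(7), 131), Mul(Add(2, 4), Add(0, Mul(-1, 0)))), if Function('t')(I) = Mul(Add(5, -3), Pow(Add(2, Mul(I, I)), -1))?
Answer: 0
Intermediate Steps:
Function('t')(I) = Mul(2, Pow(Add(2, Pow(I, 2)), -1))
Mul(Add(Function('t')(7), 131), Mul(Add(2, 4), Add(0, Mul(-1, 0)))) = Mul(Add(Mul(2, Pow(Add(2, Pow(7, 2)), -1)), 131), Mul(Add(2, 4), Add(0, Mul(-1, 0)))) = Mul(Add(Mul(2, Pow(Add(2, 49), -1)), 131), Mul(6, Add(0, 0))) = Mul(Add(Mul(2, Pow(51, -1)), 131), Mul(6, 0)) = Mul(Add(Mul(2, Rational(1, 51)), 131), 0) = Mul(Add(Rational(2, 51), 131), 0) = Mul(Rational(6683, 51), 0) = 0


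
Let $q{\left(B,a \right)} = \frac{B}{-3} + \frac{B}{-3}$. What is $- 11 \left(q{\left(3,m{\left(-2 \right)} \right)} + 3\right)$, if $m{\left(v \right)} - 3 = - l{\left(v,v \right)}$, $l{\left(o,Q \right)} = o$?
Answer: $-11$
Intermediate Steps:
$m{\left(v \right)} = 3 - v$
$q{\left(B,a \right)} = - \frac{2 B}{3}$ ($q{\left(B,a \right)} = B \left(- \frac{1}{3}\right) + B \left(- \frac{1}{3}\right) = - \frac{B}{3} - \frac{B}{3} = - \frac{2 B}{3}$)
$- 11 \left(q{\left(3,m{\left(-2 \right)} \right)} + 3\right) = - 11 \left(\left(- \frac{2}{3}\right) 3 + 3\right) = - 11 \left(-2 + 3\right) = \left(-11\right) 1 = -11$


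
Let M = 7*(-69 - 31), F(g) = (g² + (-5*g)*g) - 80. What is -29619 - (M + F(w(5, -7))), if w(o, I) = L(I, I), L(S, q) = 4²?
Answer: -27815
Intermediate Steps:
L(S, q) = 16
w(o, I) = 16
F(g) = -80 - 4*g² (F(g) = (g² - 5*g²) - 80 = -4*g² - 80 = -80 - 4*g²)
M = -700 (M = 7*(-100) = -700)
-29619 - (M + F(w(5, -7))) = -29619 - (-700 + (-80 - 4*16²)) = -29619 - (-700 + (-80 - 4*256)) = -29619 - (-700 + (-80 - 1024)) = -29619 - (-700 - 1104) = -29619 - 1*(-1804) = -29619 + 1804 = -27815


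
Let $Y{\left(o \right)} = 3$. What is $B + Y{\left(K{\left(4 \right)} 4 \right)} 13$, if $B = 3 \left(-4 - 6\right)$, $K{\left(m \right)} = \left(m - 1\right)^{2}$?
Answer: $9$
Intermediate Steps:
$K{\left(m \right)} = \left(-1 + m\right)^{2}$
$B = -30$ ($B = 3 \left(-10\right) = -30$)
$B + Y{\left(K{\left(4 \right)} 4 \right)} 13 = -30 + 3 \cdot 13 = -30 + 39 = 9$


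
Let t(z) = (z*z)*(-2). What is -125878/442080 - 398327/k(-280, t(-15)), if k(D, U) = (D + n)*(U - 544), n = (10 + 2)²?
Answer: -88744987/27464220 ≈ -3.2313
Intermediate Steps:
n = 144 (n = 12² = 144)
t(z) = -2*z² (t(z) = z²*(-2) = -2*z²)
k(D, U) = (-544 + U)*(144 + D) (k(D, U) = (D + 144)*(U - 544) = (144 + D)*(-544 + U) = (-544 + U)*(144 + D))
-125878/442080 - 398327/k(-280, t(-15)) = -125878/442080 - 398327/(-78336 - 544*(-280) + 144*(-2*(-15)²) - (-560)*(-15)²) = -125878*1/442080 - 398327/(-78336 + 152320 + 144*(-2*225) - (-560)*225) = -62939/221040 - 398327/(-78336 + 152320 + 144*(-450) - 280*(-450)) = -62939/221040 - 398327/(-78336 + 152320 - 64800 + 126000) = -62939/221040 - 398327/135184 = -62939/221040 - 398327*1/135184 = -62939/221040 - 23431/7952 = -88744987/27464220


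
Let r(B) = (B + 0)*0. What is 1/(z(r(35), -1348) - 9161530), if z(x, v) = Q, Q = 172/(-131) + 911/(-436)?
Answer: -57116/523270141813 ≈ -1.0915e-7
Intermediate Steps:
r(B) = 0 (r(B) = B*0 = 0)
Q = -194333/57116 (Q = 172*(-1/131) + 911*(-1/436) = -172/131 - 911/436 = -194333/57116 ≈ -3.4024)
z(x, v) = -194333/57116
1/(z(r(35), -1348) - 9161530) = 1/(-194333/57116 - 9161530) = 1/(-523270141813/57116) = -57116/523270141813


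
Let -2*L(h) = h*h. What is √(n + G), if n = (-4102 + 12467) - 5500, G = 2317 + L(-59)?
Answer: √13766/2 ≈ 58.664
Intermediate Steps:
L(h) = -h²/2 (L(h) = -h*h/2 = -h²/2)
G = 1153/2 (G = 2317 - ½*(-59)² = 2317 - ½*3481 = 2317 - 3481/2 = 1153/2 ≈ 576.50)
n = 2865 (n = 8365 - 5500 = 2865)
√(n + G) = √(2865 + 1153/2) = √(6883/2) = √13766/2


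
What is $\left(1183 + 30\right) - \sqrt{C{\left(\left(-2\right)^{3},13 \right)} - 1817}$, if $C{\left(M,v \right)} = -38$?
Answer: $1213 - i \sqrt{1855} \approx 1213.0 - 43.07 i$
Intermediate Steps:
$\left(1183 + 30\right) - \sqrt{C{\left(\left(-2\right)^{3},13 \right)} - 1817} = \left(1183 + 30\right) - \sqrt{-38 - 1817} = 1213 - \sqrt{-1855} = 1213 - i \sqrt{1855}$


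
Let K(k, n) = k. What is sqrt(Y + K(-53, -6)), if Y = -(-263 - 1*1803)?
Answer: sqrt(2013) ≈ 44.866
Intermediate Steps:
Y = 2066 (Y = -(-263 - 1803) = -1*(-2066) = 2066)
sqrt(Y + K(-53, -6)) = sqrt(2066 - 53) = sqrt(2013)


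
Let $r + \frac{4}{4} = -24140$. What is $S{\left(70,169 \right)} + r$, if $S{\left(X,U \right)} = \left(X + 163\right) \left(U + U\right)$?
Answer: $54613$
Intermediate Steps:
$r = -24141$ ($r = -1 - 24140 = -24141$)
$S{\left(X,U \right)} = 2 U \left(163 + X\right)$ ($S{\left(X,U \right)} = \left(163 + X\right) 2 U = 2 U \left(163 + X\right)$)
$S{\left(70,169 \right)} + r = 2 \cdot 169 \left(163 + 70\right) - 24141 = 2 \cdot 169 \cdot 233 - 24141 = 78754 - 24141 = 54613$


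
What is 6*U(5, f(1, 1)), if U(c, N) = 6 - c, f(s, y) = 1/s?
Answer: 6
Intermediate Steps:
6*U(5, f(1, 1)) = 6*(6 - 1*5) = 6*(6 - 5) = 6*1 = 6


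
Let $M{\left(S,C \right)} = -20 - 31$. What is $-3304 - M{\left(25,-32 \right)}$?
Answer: $-3253$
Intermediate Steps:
$M{\left(S,C \right)} = -51$
$-3304 - M{\left(25,-32 \right)} = -3304 - -51 = -3304 + 51 = -3253$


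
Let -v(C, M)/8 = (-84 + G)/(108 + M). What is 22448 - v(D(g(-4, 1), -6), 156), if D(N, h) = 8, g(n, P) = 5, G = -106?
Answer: 740594/33 ≈ 22442.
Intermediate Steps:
v(C, M) = 1520/(108 + M) (v(C, M) = -8*(-84 - 106)/(108 + M) = -(-1520)/(108 + M) = 1520/(108 + M))
22448 - v(D(g(-4, 1), -6), 156) = 22448 - 1520/(108 + 156) = 22448 - 1520/264 = 22448 - 1*190/33 = 22448 - 190/33 = 740594/33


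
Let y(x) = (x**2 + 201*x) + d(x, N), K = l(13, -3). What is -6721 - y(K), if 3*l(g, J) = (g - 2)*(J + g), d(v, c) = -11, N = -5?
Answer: -138820/9 ≈ -15424.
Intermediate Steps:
l(g, J) = (-2 + g)*(J + g)/3 (l(g, J) = ((g - 2)*(J + g))/3 = ((-2 + g)*(J + g))/3 = (-2 + g)*(J + g)/3)
K = 110/3 (K = -2/3*(-3) - 2/3*13 + (1/3)*13**2 + (1/3)*(-3)*13 = 2 - 26/3 + (1/3)*169 - 13 = 2 - 26/3 + 169/3 - 13 = 110/3 ≈ 36.667)
y(x) = -11 + x**2 + 201*x (y(x) = (x**2 + 201*x) - 11 = -11 + x**2 + 201*x)
-6721 - y(K) = -6721 - (-11 + (110/3)**2 + 201*(110/3)) = -6721 - (-11 + 12100/9 + 7370) = -6721 - 1*78331/9 = -6721 - 78331/9 = -138820/9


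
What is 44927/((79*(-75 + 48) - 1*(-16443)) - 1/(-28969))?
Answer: 1301490263/414546391 ≈ 3.1396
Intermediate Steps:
44927/((79*(-75 + 48) - 1*(-16443)) - 1/(-28969)) = 44927/((79*(-27) + 16443) - 1*(-1/28969)) = 44927/((-2133 + 16443) + 1/28969) = 44927/(14310 + 1/28969) = 44927/(414546391/28969) = 44927*(28969/414546391) = 1301490263/414546391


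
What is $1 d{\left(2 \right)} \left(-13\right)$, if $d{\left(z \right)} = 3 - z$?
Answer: $-13$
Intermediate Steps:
$1 d{\left(2 \right)} \left(-13\right) = 1 \left(3 - 2\right) \left(-13\right) = 1 \cdot 1 \left(-13\right) = 1 \left(-13\right) = -13$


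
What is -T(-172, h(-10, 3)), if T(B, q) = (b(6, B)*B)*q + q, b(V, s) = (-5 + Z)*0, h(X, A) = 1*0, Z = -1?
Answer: 0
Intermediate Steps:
h(X, A) = 0
b(V, s) = 0 (b(V, s) = (-5 - 1)*0 = -6*0 = 0)
T(B, q) = q (T(B, q) = (0*B)*q + q = 0*q + q = 0 + q = q)
-T(-172, h(-10, 3)) = -1*0 = 0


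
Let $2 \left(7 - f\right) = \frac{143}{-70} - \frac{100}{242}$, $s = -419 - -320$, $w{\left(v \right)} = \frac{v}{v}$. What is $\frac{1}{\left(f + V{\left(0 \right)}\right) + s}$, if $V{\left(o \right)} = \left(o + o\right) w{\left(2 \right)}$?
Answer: $- \frac{16940}{1537677} \approx -0.011017$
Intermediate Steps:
$w{\left(v \right)} = 1$
$s = -99$ ($s = -419 + 320 = -99$)
$f = \frac{139383}{16940}$ ($f = 7 - \frac{\frac{143}{-70} - \frac{100}{242}}{2} = 7 - \frac{143 \left(- \frac{1}{70}\right) - \frac{50}{121}}{2} = 7 - \frac{- \frac{143}{70} - \frac{50}{121}}{2} = 7 - - \frac{20803}{16940} = 7 + \frac{20803}{16940} = \frac{139383}{16940} \approx 8.228$)
$V{\left(o \right)} = 2 o$ ($V{\left(o \right)} = \left(o + o\right) 1 = 2 o 1 = 2 o$)
$\frac{1}{\left(f + V{\left(0 \right)}\right) + s} = \frac{1}{\left(\frac{139383}{16940} + 2 \cdot 0\right) - 99} = \frac{1}{\left(\frac{139383}{16940} + 0\right) - 99} = \frac{1}{\frac{139383}{16940} - 99} = \frac{1}{- \frac{1537677}{16940}} = - \frac{16940}{1537677}$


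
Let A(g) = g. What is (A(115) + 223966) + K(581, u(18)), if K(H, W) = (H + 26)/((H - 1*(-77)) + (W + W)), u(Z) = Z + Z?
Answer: 163579737/730 ≈ 2.2408e+5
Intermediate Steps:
u(Z) = 2*Z
K(H, W) = (26 + H)/(77 + H + 2*W) (K(H, W) = (26 + H)/((H + 77) + 2*W) = (26 + H)/((77 + H) + 2*W) = (26 + H)/(77 + H + 2*W))
(A(115) + 223966) + K(581, u(18)) = (115 + 223966) + (26 + 581)/(77 + 581 + 2*(2*18)) = 224081 + 607/(77 + 581 + 2*36) = 224081 + 607/(77 + 581 + 72) = 224081 + 607/730 = 163579737/730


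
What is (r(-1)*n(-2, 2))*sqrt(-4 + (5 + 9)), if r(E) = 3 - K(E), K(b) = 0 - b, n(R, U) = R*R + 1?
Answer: 10*sqrt(10) ≈ 31.623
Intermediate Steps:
n(R, U) = 1 + R**2 (n(R, U) = R**2 + 1 = 1 + R**2)
K(b) = -b
r(E) = 3 + E (r(E) = 3 - (-1)*E = 3 + E)
(r(-1)*n(-2, 2))*sqrt(-4 + (5 + 9)) = ((3 - 1)*(1 + (-2)**2))*sqrt(-4 + (5 + 9)) = (2*(1 + 4))*sqrt(-4 + 14) = (2*5)*sqrt(10) = 10*sqrt(10)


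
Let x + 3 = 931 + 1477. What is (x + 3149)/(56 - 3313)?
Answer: -5554/3257 ≈ -1.7052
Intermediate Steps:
x = 2405 (x = -3 + (931 + 1477) = -3 + 2408 = 2405)
(x + 3149)/(56 - 3313) = (2405 + 3149)/(56 - 3313) = 5554/(-3257) = 5554*(-1/3257) = -5554/3257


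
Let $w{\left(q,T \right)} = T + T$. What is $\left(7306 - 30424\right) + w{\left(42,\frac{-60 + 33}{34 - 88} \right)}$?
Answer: $-23117$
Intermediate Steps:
$w{\left(q,T \right)} = 2 T$
$\left(7306 - 30424\right) + w{\left(42,\frac{-60 + 33}{34 - 88} \right)} = \left(7306 - 30424\right) + 2 \frac{-60 + 33}{34 - 88} = -23118 + 2 \left(- \frac{27}{-54}\right) = -23118 + 2 \left(\left(-27\right) \left(- \frac{1}{54}\right)\right) = -23118 + 2 \cdot \frac{1}{2} = -23118 + 1 = -23117$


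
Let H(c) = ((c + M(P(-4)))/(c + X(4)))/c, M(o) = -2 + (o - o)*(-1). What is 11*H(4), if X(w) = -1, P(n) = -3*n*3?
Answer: 11/6 ≈ 1.8333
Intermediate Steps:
P(n) = -9*n
M(o) = -2 (M(o) = -2 + 0*(-1) = -2 + 0 = -2)
H(c) = (-2 + c)/(c*(-1 + c)) (H(c) = ((c - 2)/(c - 1))/c = ((-2 + c)/(-1 + c))/c = (-2 + c)/(c*(-1 + c)))
11*H(4) = 11*((-2 + 4)/(4*(-1 + 4))) = 11*((1/4)*2/3) = 11*((1/4)*(1/3)*2) = 11*(1/6) = 11/6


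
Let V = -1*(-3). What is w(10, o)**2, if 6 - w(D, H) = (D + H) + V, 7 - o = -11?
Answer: 625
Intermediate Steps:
V = 3
o = 18 (o = 7 - 1*(-11) = 7 + 11 = 18)
w(D, H) = 3 - D - H (w(D, H) = 6 - ((D + H) + 3) = 6 - (3 + D + H) = 6 + (-3 - D - H) = 3 - D - H)
w(10, o)**2 = (3 - 1*10 - 1*18)**2 = (3 - 10 - 18)**2 = (-25)**2 = 625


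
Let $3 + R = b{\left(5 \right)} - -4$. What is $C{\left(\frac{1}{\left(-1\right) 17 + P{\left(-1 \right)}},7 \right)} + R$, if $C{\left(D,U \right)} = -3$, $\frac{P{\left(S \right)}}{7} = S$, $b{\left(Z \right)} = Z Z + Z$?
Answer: $28$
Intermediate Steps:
$b{\left(Z \right)} = Z + Z^{2}$ ($b{\left(Z \right)} = Z^{2} + Z = Z + Z^{2}$)
$P{\left(S \right)} = 7 S$
$R = 31$ ($R = -3 - \left(-4 - 5 \left(1 + 5\right)\right) = -3 + \left(5 \cdot 6 + 4\right) = -3 + \left(30 + 4\right) = -3 + 34 = 31$)
$C{\left(\frac{1}{\left(-1\right) 17 + P{\left(-1 \right)}},7 \right)} + R = -3 + 31 = 28$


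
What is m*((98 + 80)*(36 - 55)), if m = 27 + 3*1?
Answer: -101460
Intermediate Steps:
m = 30 (m = 27 + 3 = 30)
m*((98 + 80)*(36 - 55)) = 30*((98 + 80)*(36 - 55)) = 30*(178*(-19)) = 30*(-3382) = -101460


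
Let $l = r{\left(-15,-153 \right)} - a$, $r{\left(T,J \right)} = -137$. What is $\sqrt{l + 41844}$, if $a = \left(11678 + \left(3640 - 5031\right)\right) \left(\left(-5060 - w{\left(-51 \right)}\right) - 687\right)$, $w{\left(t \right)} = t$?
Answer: $\sqrt{58636459} \approx 7657.4$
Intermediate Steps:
$a = -58594752$ ($a = \left(11678 + \left(3640 - 5031\right)\right) \left(\left(-5060 - -51\right) - 687\right) = \left(11678 - 1391\right) \left(\left(-5060 + 51\right) - 687\right) = 10287 \left(-5009 - 687\right) = 10287 \left(-5696\right) = -58594752$)
$l = 58594615$ ($l = -137 - -58594752 = -137 + 58594752 = 58594615$)
$\sqrt{l + 41844} = \sqrt{58594615 + 41844} = \sqrt{58636459}$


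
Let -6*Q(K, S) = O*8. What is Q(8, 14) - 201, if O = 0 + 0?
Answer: -201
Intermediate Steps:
O = 0
Q(K, S) = 0 (Q(K, S) = -0*8 = -⅙*0 = 0)
Q(8, 14) - 201 = 0 - 201 = -201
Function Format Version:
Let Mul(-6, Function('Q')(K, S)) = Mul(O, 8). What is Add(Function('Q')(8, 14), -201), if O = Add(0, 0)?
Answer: -201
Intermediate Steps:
O = 0
Function('Q')(K, S) = 0 (Function('Q')(K, S) = Mul(Rational(-1, 6), Mul(0, 8)) = Mul(Rational(-1, 6), 0) = 0)
Add(Function('Q')(8, 14), -201) = Add(0, -201) = -201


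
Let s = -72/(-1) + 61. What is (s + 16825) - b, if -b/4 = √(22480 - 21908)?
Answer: 16958 + 8*√143 ≈ 17054.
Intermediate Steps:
b = -8*√143 (b = -4*√(22480 - 21908) = -8*√143 ≈ -95.666)
s = 133 (s = -1*(-72) + 61 = 72 + 61 = 133)
(s + 16825) - b = (133 + 16825) - (-8)*√143 = 16958 + 8*√143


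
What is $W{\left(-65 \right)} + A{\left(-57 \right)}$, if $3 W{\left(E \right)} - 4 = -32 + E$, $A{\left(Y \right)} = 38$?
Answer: $7$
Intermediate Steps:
$W{\left(E \right)} = - \frac{28}{3} + \frac{E}{3}$ ($W{\left(E \right)} = \frac{4}{3} + \frac{-32 + E}{3} = \frac{4}{3} + \left(- \frac{32}{3} + \frac{E}{3}\right) = - \frac{28}{3} + \frac{E}{3}$)
$W{\left(-65 \right)} + A{\left(-57 \right)} = \left(- \frac{28}{3} + \frac{1}{3} \left(-65\right)\right) + 38 = \left(- \frac{28}{3} - \frac{65}{3}\right) + 38 = -31 + 38 = 7$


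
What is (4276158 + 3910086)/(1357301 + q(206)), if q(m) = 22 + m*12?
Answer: 2728748/453265 ≈ 6.0202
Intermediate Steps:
q(m) = 22 + 12*m
(4276158 + 3910086)/(1357301 + q(206)) = (4276158 + 3910086)/(1357301 + (22 + 12*206)) = 8186244/(1357301 + (22 + 2472)) = 8186244/(1357301 + 2494) = 8186244/1359795 = 8186244*(1/1359795) = 2728748/453265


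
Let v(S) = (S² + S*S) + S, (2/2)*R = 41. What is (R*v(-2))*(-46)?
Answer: -11316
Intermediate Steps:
R = 41
v(S) = S + 2*S² (v(S) = (S² + S²) + S = 2*S² + S = S + 2*S²)
(R*v(-2))*(-46) = (41*(-2*(1 + 2*(-2))))*(-46) = (41*(-2*(1 - 4)))*(-46) = (41*(-2*(-3)))*(-46) = (41*6)*(-46) = 246*(-46) = -11316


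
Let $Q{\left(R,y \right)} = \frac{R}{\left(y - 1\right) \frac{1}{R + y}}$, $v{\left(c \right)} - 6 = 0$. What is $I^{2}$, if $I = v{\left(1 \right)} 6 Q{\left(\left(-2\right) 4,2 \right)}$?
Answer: $2985984$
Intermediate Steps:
$v{\left(c \right)} = 6$ ($v{\left(c \right)} = 6 + 0 = 6$)
$Q{\left(R,y \right)} = \frac{R \left(R + y\right)}{-1 + y}$ ($Q{\left(R,y \right)} = \frac{R}{\left(-1 + y\right) \frac{1}{R + y}} = \frac{R}{\frac{1}{R + y} \left(-1 + y\right)} = R \frac{R + y}{-1 + y} = \frac{R \left(R + y\right)}{-1 + y}$)
$I = 1728$ ($I = 6 \cdot 6 \frac{\left(-2\right) 4 \left(\left(-2\right) 4 + 2\right)}{-1 + 2} = 36 \left(- \frac{8 \left(-8 + 2\right)}{1}\right) = 36 \left(\left(-8\right) 1 \left(-6\right)\right) = 36 \cdot 48 = 1728$)
$I^{2} = 1728^{2} = 2985984$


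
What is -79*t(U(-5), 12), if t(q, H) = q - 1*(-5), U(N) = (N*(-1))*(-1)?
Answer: 0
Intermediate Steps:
U(N) = N (U(N) = -N*(-1) = N)
t(q, H) = 5 + q (t(q, H) = q + 5 = 5 + q)
-79*t(U(-5), 12) = -79*(5 - 5) = -79*0 = 0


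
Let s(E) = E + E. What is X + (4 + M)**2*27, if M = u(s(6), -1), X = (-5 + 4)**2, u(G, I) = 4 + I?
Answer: 1324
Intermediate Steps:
s(E) = 2*E
X = 1 (X = (-1)**2 = 1)
M = 3 (M = 4 - 1 = 3)
X + (4 + M)**2*27 = 1 + (4 + 3)**2*27 = 1 + 7**2*27 = 1 + 49*27 = 1 + 1323 = 1324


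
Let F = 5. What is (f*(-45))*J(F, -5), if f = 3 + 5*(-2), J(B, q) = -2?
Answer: -630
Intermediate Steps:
f = -7 (f = 3 - 10 = -7)
(f*(-45))*J(F, -5) = -7*(-45)*(-2) = 315*(-2) = -630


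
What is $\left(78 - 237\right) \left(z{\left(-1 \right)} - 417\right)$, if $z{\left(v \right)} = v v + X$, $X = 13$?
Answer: $64077$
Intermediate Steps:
$z{\left(v \right)} = 13 + v^{2}$ ($z{\left(v \right)} = v v + 13 = v^{2} + 13 = 13 + v^{2}$)
$\left(78 - 237\right) \left(z{\left(-1 \right)} - 417\right) = \left(78 - 237\right) \left(\left(13 + \left(-1\right)^{2}\right) - 417\right) = - 159 \left(\left(13 + 1\right) - 417\right) = - 159 \left(14 - 417\right) = \left(-159\right) \left(-403\right) = 64077$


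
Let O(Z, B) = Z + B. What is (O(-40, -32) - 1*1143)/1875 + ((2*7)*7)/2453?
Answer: -186443/306625 ≈ -0.60805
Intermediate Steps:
O(Z, B) = B + Z
(O(-40, -32) - 1*1143)/1875 + ((2*7)*7)/2453 = ((-32 - 40) - 1*1143)/1875 + ((2*7)*7)/2453 = (-72 - 1143)*(1/1875) + (14*7)*(1/2453) = -1215*1/1875 + 98*(1/2453) = -81/125 + 98/2453 = -186443/306625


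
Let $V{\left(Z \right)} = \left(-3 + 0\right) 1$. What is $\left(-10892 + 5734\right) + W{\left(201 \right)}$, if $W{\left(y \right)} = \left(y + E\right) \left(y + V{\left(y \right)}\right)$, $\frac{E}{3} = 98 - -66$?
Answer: $132056$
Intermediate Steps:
$V{\left(Z \right)} = -3$ ($V{\left(Z \right)} = \left(-3\right) 1 = -3$)
$E = 492$ ($E = 3 \left(98 - -66\right) = 3 \left(98 + 66\right) = 3 \cdot 164 = 492$)
$W{\left(y \right)} = \left(-3 + y\right) \left(492 + y\right)$ ($W{\left(y \right)} = \left(y + 492\right) \left(y - 3\right) = \left(492 + y\right) \left(-3 + y\right) = \left(-3 + y\right) \left(492 + y\right)$)
$\left(-10892 + 5734\right) + W{\left(201 \right)} = \left(-10892 + 5734\right) + \left(-1476 + 201^{2} + 489 \cdot 201\right) = -5158 + \left(-1476 + 40401 + 98289\right) = -5158 + 137214 = 132056$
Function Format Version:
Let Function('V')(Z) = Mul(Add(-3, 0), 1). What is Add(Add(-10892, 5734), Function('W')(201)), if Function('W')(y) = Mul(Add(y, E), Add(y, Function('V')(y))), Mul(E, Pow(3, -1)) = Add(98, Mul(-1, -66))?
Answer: 132056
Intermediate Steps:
Function('V')(Z) = -3 (Function('V')(Z) = Mul(-3, 1) = -3)
E = 492 (E = Mul(3, Add(98, Mul(-1, -66))) = Mul(3, Add(98, 66)) = Mul(3, 164) = 492)
Function('W')(y) = Mul(Add(-3, y), Add(492, y)) (Function('W')(y) = Mul(Add(y, 492), Add(y, -3)) = Mul(Add(492, y), Add(-3, y)) = Mul(Add(-3, y), Add(492, y)))
Add(Add(-10892, 5734), Function('W')(201)) = Add(Add(-10892, 5734), Add(-1476, Pow(201, 2), Mul(489, 201))) = Add(-5158, Add(-1476, 40401, 98289)) = Add(-5158, 137214) = 132056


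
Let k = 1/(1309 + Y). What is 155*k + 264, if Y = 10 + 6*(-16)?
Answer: 323027/1223 ≈ 264.13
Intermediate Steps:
Y = -86 (Y = 10 - 96 = -86)
k = 1/1223 (k = 1/(1309 - 86) = 1/1223 ≈ 0.00081766)
155*k + 264 = 155*(1/1223) + 264 = 155/1223 + 264 = 323027/1223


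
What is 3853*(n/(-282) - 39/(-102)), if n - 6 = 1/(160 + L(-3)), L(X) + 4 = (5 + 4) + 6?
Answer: 570213176/409887 ≈ 1391.1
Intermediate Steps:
L(X) = 11 (L(X) = -4 + ((5 + 4) + 6) = -4 + (9 + 6) = -4 + 15 = 11)
n = 1027/171 (n = 6 + 1/(160 + 11) = 6 + 1/171 = 1027/171 ≈ 6.0058)
3853*(n/(-282) - 39/(-102)) = 3853*((1027/171)/(-282) - 39/(-102)) = 3853*((1027/171)*(-1/282) - 39*(-1/102)) = 3853*(-1027/48222 + 13/34) = 3853*(147992/409887) = 570213176/409887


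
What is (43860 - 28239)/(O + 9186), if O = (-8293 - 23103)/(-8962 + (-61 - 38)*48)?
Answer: 107113197/63004100 ≈ 1.7001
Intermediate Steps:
O = 15698/6857 (O = -31396/(-8962 - 99*48) = -31396/(-8962 - 4752) = -31396/(-13714) = -31396*(-1/13714) = 15698/6857 ≈ 2.2893)
(43860 - 28239)/(O + 9186) = (43860 - 28239)/(15698/6857 + 9186) = 15621/(63004100/6857) = 15621*(6857/63004100) = 107113197/63004100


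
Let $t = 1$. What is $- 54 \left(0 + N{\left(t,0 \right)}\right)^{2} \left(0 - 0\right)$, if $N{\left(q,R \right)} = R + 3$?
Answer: $0$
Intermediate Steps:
$N{\left(q,R \right)} = 3 + R$
$- 54 \left(0 + N{\left(t,0 \right)}\right)^{2} \left(0 - 0\right) = - 54 \left(0 + \left(3 + 0\right)\right)^{2} \left(0 - 0\right) = - 54 \left(0 + 3\right)^{2} \left(0 + 0\right) = - 54 \cdot 3^{2} \cdot 0 = \left(-54\right) 9 \cdot 0 = \left(-486\right) 0 = 0$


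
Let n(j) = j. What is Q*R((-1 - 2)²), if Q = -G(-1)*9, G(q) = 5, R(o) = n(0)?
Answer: 0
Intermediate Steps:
R(o) = 0
Q = -45 (Q = -5*9 = -1*45 = -45)
Q*R((-1 - 2)²) = -45*0 = 0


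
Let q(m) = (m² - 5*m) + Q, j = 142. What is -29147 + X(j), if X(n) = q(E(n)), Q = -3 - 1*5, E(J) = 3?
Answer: -29161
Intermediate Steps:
Q = -8 (Q = -3 - 5 = -8)
q(m) = -8 + m² - 5*m (q(m) = (m² - 5*m) - 8 = -8 + m² - 5*m)
X(n) = -14 (X(n) = -8 + 3² - 5*3 = -8 + 9 - 15 = -14)
-29147 + X(j) = -29147 - 14 = -29161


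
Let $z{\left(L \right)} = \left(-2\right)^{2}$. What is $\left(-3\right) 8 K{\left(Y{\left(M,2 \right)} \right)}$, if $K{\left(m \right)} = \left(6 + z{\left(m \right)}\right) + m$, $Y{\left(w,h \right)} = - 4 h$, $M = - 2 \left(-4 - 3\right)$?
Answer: $-48$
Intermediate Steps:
$M = 14$ ($M = \left(-2\right) \left(-7\right) = 14$)
$z{\left(L \right)} = 4$
$K{\left(m \right)} = 10 + m$ ($K{\left(m \right)} = \left(6 + 4\right) + m = 10 + m$)
$\left(-3\right) 8 K{\left(Y{\left(M,2 \right)} \right)} = \left(-3\right) 8 \left(10 - 8\right) = - 24 \left(10 - 8\right) = \left(-24\right) 2 = -48$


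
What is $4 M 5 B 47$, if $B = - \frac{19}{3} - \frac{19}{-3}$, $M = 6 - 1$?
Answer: $0$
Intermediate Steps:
$M = 5$
$B = 0$ ($B = \left(-19\right) \frac{1}{3} - - \frac{19}{3} = - \frac{19}{3} + \frac{19}{3} = 0$)
$4 M 5 B 47 = 4 \cdot 5 \cdot 5 \cdot 0 \cdot 47 = 20 \cdot 5 \cdot 0 \cdot 47 = 100 \cdot 0 \cdot 47 = 0 \cdot 47 = 0$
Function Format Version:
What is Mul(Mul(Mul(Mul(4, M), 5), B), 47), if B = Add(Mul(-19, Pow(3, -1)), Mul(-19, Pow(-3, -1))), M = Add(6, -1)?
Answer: 0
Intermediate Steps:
M = 5
B = 0 (B = Add(Mul(-19, Rational(1, 3)), Mul(-19, Rational(-1, 3))) = Add(Rational(-19, 3), Rational(19, 3)) = 0)
Mul(Mul(Mul(Mul(4, M), 5), B), 47) = Mul(Mul(Mul(Mul(4, 5), 5), 0), 47) = Mul(Mul(Mul(20, 5), 0), 47) = Mul(Mul(100, 0), 47) = Mul(0, 47) = 0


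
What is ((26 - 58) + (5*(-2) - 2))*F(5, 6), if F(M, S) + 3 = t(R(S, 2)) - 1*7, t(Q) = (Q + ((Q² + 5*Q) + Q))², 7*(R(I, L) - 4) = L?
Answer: -246087160/2401 ≈ -1.0249e+5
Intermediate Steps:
R(I, L) = 4 + L/7
t(Q) = (Q² + 7*Q)² (t(Q) = (Q + (Q² + 6*Q))² = (Q² + 7*Q)²)
F(M, S) = 5592890/2401 (F(M, S) = -3 + ((4 + (⅐)*2)²*(7 + (4 + (⅐)*2))² - 1*7) = -3 + ((4 + 2/7)²*(7 + (4 + 2/7))² - 7) = -3 + ((30/7)²*(7 + 30/7)² - 7) = -3 + (900*(79/7)²/49 - 7) = -3 + ((900/49)*(6241/49) - 7) = -3 + (5616900/2401 - 7) = -3 + 5600093/2401 = 5592890/2401)
((26 - 58) + (5*(-2) - 2))*F(5, 6) = ((26 - 58) + (5*(-2) - 2))*(5592890/2401) = (-32 + (-10 - 2))*(5592890/2401) = (-32 - 12)*(5592890/2401) = -44*5592890/2401 = -246087160/2401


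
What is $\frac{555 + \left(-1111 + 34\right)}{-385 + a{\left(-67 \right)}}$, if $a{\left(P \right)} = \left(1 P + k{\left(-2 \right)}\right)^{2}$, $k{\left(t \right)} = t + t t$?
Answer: $- \frac{87}{640} \approx -0.13594$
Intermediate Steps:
$k{\left(t \right)} = t + t^{2}$
$a{\left(P \right)} = \left(2 + P\right)^{2}$ ($a{\left(P \right)} = \left(1 P - 2 \left(1 - 2\right)\right)^{2} = \left(P - -2\right)^{2} = \left(P + 2\right)^{2} = \left(2 + P\right)^{2}$)
$\frac{555 + \left(-1111 + 34\right)}{-385 + a{\left(-67 \right)}} = \frac{555 + \left(-1111 + 34\right)}{-385 + \left(2 - 67\right)^{2}} = \frac{555 - 1077}{-385 + \left(-65\right)^{2}} = - \frac{522}{-385 + 4225} = - \frac{522}{3840} = \left(-522\right) \frac{1}{3840} = - \frac{87}{640}$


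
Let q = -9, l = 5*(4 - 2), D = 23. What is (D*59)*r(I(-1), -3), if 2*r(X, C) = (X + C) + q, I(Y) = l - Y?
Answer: -1357/2 ≈ -678.50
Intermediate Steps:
l = 10 (l = 5*2 = 10)
I(Y) = 10 - Y
r(X, C) = -9/2 + C/2 + X/2 (r(X, C) = ((X + C) - 9)/2 = ((C + X) - 9)/2 = (-9 + C + X)/2 = -9/2 + C/2 + X/2)
(D*59)*r(I(-1), -3) = (23*59)*(-9/2 + (½)*(-3) + (10 - 1*(-1))/2) = 1357*(-9/2 - 3/2 + (10 + 1)/2) = 1357*(-9/2 - 3/2 + (½)*11) = 1357*(-9/2 - 3/2 + 11/2) = 1357*(-½) = -1357/2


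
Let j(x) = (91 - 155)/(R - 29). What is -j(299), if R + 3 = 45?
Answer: 64/13 ≈ 4.9231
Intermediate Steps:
R = 42 (R = -3 + 45 = 42)
j(x) = -64/13 (j(x) = (91 - 155)/(42 - 29) = -64/13)
-j(299) = -1*(-64/13) = 64/13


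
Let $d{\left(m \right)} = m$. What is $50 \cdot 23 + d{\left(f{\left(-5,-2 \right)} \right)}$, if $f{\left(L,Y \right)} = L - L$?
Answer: $1150$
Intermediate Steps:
$f{\left(L,Y \right)} = 0$
$50 \cdot 23 + d{\left(f{\left(-5,-2 \right)} \right)} = 50 \cdot 23 + 0 = 1150 + 0 = 1150$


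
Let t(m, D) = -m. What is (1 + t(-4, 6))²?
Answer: 25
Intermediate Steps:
(1 + t(-4, 6))² = (1 - 1*(-4))² = (1 + 4)² = 5² = 25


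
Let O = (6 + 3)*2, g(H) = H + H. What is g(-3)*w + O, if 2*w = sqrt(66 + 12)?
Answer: 18 - 3*sqrt(78) ≈ -8.4953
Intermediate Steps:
g(H) = 2*H
w = sqrt(78)/2 (w = sqrt(66 + 12)/2 = sqrt(78)/2 ≈ 4.4159)
O = 18 (O = 9*2 = 18)
g(-3)*w + O = (2*(-3))*(sqrt(78)/2) + 18 = -3*sqrt(78) + 18 = 18 - 3*sqrt(78)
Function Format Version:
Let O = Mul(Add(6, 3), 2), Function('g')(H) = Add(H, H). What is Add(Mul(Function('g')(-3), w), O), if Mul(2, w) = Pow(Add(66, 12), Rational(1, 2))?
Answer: Add(18, Mul(-3, Pow(78, Rational(1, 2)))) ≈ -8.4953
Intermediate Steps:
Function('g')(H) = Mul(2, H)
w = Mul(Rational(1, 2), Pow(78, Rational(1, 2))) (w = Mul(Rational(1, 2), Pow(Add(66, 12), Rational(1, 2))) = Mul(Rational(1, 2), Pow(78, Rational(1, 2))) ≈ 4.4159)
O = 18 (O = Mul(9, 2) = 18)
Add(Mul(Function('g')(-3), w), O) = Add(Mul(Mul(2, -3), Mul(Rational(1, 2), Pow(78, Rational(1, 2)))), 18) = Add(Mul(-6, Mul(Rational(1, 2), Pow(78, Rational(1, 2)))), 18) = Add(Mul(-3, Pow(78, Rational(1, 2))), 18) = Add(18, Mul(-3, Pow(78, Rational(1, 2))))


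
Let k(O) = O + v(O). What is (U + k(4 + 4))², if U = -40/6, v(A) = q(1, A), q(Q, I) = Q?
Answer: 49/9 ≈ 5.4444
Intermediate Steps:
v(A) = 1
k(O) = 1 + O (k(O) = O + 1 = 1 + O)
U = -20/3 (U = -40*⅙ = -20/3 ≈ -6.6667)
(U + k(4 + 4))² = (-20/3 + (1 + (4 + 4)))² = (-20/3 + (1 + 8))² = (-20/3 + 9)² = (7/3)² = 49/9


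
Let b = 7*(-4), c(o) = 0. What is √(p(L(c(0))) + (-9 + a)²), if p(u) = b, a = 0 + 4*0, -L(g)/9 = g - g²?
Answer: √53 ≈ 7.2801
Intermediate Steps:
L(g) = -9*g + 9*g² (L(g) = -9*(g - g²) = -9*g + 9*g²)
a = 0 (a = 0 + 0 = 0)
b = -28
p(u) = -28
√(p(L(c(0))) + (-9 + a)²) = √(-28 + (-9 + 0)²) = √(-28 + (-9)²) = √(-28 + 81) = √53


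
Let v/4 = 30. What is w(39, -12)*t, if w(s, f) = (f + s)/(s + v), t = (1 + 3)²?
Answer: 144/53 ≈ 2.7170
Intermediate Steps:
v = 120 (v = 4*30 = 120)
t = 16 (t = 4² = 16)
w(s, f) = (f + s)/(120 + s) (w(s, f) = (f + s)/(s + 120) = (f + s)/(120 + s))
w(39, -12)*t = ((-12 + 39)/(120 + 39))*16 = (27/159)*16 = ((1/159)*27)*16 = (9/53)*16 = 144/53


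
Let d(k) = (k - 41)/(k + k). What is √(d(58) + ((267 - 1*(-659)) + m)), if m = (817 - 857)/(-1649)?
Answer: √8472047599397/95642 ≈ 30.433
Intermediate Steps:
m = 40/1649 (m = -40*(-1/1649) = 40/1649 ≈ 0.024257)
d(k) = (-41 + k)/(2*k) (d(k) = (-41 + k)/((2*k)) = (-41 + k)*(1/(2*k)) = (-41 + k)/(2*k))
√(d(58) + ((267 - 1*(-659)) + m)) = √((½)*(-41 + 58)/58 + ((267 - 1*(-659)) + 40/1649)) = √((½)*(1/58)*17 + ((267 + 659) + 40/1649)) = √(17/116 + (926 + 40/1649)) = √(17/116 + 1527014/1649) = √(177161657/191284) = √8472047599397/95642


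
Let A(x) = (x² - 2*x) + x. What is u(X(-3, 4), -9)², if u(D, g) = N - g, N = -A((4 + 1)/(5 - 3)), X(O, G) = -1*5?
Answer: 441/16 ≈ 27.563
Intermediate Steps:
A(x) = x² - x
X(O, G) = -5
N = -15/4 (N = -(4 + 1)/(5 - 3)*(-1 + (4 + 1)/(5 - 3)) = -5/2*(-1 + 5/2) = -5*(½)*(-1 + 5*(½)) = -5*(-1 + 5/2)/2 = -5*3/(2*2) = -1*15/4 = -15/4 ≈ -3.7500)
u(D, g) = -15/4 - g
u(X(-3, 4), -9)² = (-15/4 - 1*(-9))² = (-15/4 + 9)² = (21/4)² = 441/16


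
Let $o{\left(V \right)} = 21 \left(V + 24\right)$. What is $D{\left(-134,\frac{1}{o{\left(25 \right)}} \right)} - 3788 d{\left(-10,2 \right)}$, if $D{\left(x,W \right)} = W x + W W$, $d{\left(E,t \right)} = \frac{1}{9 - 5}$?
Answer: $- \frac{1002860312}{1058841} \approx -947.13$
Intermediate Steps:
$o{\left(V \right)} = 504 + 21 V$ ($o{\left(V \right)} = 21 \left(24 + V\right) = 504 + 21 V$)
$d{\left(E,t \right)} = \frac{1}{4}$
$D{\left(x,W \right)} = W^{2} + W x$ ($D{\left(x,W \right)} = W x + W^{2} = W^{2} + W x$)
$D{\left(-134,\frac{1}{o{\left(25 \right)}} \right)} - 3788 d{\left(-10,2 \right)} = \frac{\frac{1}{504 + 21 \cdot 25} - 134}{504 + 21 \cdot 25} - 3788 \cdot \frac{1}{4} = \frac{\frac{1}{504 + 525} - 134}{504 + 525} - 947 = \frac{\frac{1}{1029} - 134}{1029} - 947 = \frac{1}{1029} \left(- \frac{137885}{1029}\right) - 947 = - \frac{137885}{1058841} - 947 = - \frac{1002860312}{1058841}$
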